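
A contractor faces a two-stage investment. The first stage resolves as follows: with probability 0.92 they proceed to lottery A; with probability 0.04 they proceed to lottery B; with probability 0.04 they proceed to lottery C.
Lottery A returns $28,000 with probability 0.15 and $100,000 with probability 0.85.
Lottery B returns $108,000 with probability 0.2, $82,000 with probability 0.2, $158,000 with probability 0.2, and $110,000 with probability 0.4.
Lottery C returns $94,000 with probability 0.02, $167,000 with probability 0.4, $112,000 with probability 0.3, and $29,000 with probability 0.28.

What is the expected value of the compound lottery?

EV(A) = 0.15 × 28000 + 0.85 × 100000 = 4200 + 85000 = 89200
EV(B) = 0.2 × 108000 + 0.2 × 82000 + 0.2 × 158000 + 0.4 × 110000 = 21600 + 16400 + 31600 + 44000 = 113600
EV(C) = 0.02 × 94000 + 0.4 × 167000 + 0.3 × 112000 + 0.28 × 29000 = 1880 + 66800 + 33600 + 8120 = 110400
Overall = 0.92 × 89200 + 0.04 × 113600 + 0.04 × 110400 = 82064 + 4544 + 4416 = 91024

$91,024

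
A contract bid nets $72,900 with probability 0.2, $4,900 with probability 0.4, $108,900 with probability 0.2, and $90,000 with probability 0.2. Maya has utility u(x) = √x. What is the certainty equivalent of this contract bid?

$43,264

E[u] = 0.2·√72900 + 0.4·√4900 + 0.2·√108900 + 0.2·√90000 = 0.2·270 + 0.4·70 + 0.2·330 + 0.2·300 = 208
CE = (208)² = 43264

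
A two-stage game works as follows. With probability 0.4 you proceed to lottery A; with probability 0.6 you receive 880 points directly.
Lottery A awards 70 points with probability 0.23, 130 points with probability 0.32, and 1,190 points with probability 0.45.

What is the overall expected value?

765.28 points

EV(A) = 0.23 × 70 + 0.32 × 130 + 0.45 × 1190 = 16.1 + 41.6 + 535.5 = 593.2
Branch B: 880 (certain)
Overall = 0.4 × 593.2 + 0.6 × 880 = 237.28 + 528 = 765.28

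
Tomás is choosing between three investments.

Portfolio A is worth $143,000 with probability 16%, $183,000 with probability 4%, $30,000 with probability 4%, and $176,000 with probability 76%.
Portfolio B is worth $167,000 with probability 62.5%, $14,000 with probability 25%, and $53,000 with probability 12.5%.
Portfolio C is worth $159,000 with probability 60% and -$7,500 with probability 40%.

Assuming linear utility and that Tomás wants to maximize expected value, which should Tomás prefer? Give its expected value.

Portfolio A = 0.16 × 143000 + 0.04 × 183000 + 0.04 × 30000 + 0.76 × 176000 = 22880 + 7320 + 1200 + 133760 = 165160
Portfolio B = 0.625 × 167000 + 0.25 × 14000 + 0.125 × 53000 = 104375 + 3500 + 6625 = 114500
Portfolio C = 0.6 × 159000 + 0.4 × (-7500) = 95400 − 3000 = 92400

Portfolio A ($165,160)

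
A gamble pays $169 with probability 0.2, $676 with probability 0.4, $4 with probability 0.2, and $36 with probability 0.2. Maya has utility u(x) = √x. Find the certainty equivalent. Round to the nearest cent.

E[u] = 0.2·√169 + 0.4·√676 + 0.2·√4 + 0.2·√36 = 0.2·13 + 0.4·26 + 0.2·2 + 0.2·6 = 14.6
CE = (14.6)² = 213.16

$213.16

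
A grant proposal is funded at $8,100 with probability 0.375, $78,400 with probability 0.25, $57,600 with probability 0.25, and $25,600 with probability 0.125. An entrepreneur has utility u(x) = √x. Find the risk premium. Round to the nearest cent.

E[u] = 0.375·√8100 + 0.25·√78400 + 0.25·√57600 + 0.125·√25600 = 0.375·90 + 0.25·280 + 0.25·240 + 0.125·160 = 183.75
CE = (183.75)² = 33764.0625
Risk premium = EV − CE = 40237.5 − 33764.0625 = 6473.4375

$6,473.44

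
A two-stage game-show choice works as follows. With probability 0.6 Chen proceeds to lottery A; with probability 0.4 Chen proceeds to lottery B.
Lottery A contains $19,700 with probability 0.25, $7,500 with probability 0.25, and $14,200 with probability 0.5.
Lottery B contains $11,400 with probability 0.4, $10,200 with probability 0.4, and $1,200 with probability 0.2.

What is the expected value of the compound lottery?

$11,892

EV(A) = 0.25 × 19700 + 0.25 × 7500 + 0.5 × 14200 = 4925 + 1875 + 7100 = 13900
EV(B) = 0.4 × 11400 + 0.4 × 10200 + 0.2 × 1200 = 4560 + 4080 + 240 = 8880
Overall = 0.6 × 13900 + 0.4 × 8880 = 8340 + 3552 = 11892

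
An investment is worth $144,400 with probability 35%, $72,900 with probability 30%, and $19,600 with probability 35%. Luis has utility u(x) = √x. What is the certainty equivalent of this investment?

E[u] = 0.35·√144400 + 0.3·√72900 + 0.35·√19600 = 0.35·380 + 0.3·270 + 0.35·140 = 263
CE = (263)² = 69169

$69,169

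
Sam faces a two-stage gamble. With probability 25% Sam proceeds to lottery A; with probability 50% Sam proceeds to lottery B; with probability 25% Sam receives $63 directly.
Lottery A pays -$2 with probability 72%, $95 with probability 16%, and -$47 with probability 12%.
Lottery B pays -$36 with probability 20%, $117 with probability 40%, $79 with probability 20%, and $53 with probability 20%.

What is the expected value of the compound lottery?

$50.78

EV(A) = 0.72 × (-2) + 0.16 × 95 + 0.12 × (-47) = -1.44 + 15.2 − 5.64 = 8.12
EV(B) = 0.2 × (-36) + 0.4 × 117 + 0.2 × 79 + 0.2 × 53 = -7.2 + 46.8 + 15.8 + 10.6 = 66
Branch C: 63 (certain)
Overall = 0.25 × 8.12 + 0.5 × 66 + 0.25 × 63 = 2.03 + 33 + 15.75 = 50.78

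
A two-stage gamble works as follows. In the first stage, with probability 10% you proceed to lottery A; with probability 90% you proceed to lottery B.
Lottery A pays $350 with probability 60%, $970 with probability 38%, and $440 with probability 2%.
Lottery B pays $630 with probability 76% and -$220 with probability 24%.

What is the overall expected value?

$442.14

EV(A) = 0.6 × 350 + 0.38 × 970 + 0.02 × 440 = 210 + 368.6 + 8.8 = 587.4
EV(B) = 0.76 × 630 + 0.24 × (-220) = 478.8 − 52.8 = 426
Overall = 0.1 × 587.4 + 0.9 × 426 = 58.74 + 383.4 = 442.14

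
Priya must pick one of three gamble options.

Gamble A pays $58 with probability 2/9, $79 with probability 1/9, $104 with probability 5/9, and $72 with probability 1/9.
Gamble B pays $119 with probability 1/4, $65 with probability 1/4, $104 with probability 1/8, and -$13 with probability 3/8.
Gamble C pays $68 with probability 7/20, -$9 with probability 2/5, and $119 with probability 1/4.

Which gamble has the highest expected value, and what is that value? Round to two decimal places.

Gamble A = 2/9 × 58 + 1/9 × 79 + 5/9 × 104 + 1/9 × 72 = 12.8889 + 8.7778 + 57.7778 + 8 = 87.4444
Gamble B = 1/4 × 119 + 1/4 × 65 + 1/8 × 104 + 3/8 × (-13) = 29.75 + 16.25 + 13 − 4.875 = 54.125
Gamble C = 7/20 × 68 + 2/5 × (-9) + 1/4 × 119 = 23.8 − 3.6 + 29.75 = 49.95

Gamble A ($87.44)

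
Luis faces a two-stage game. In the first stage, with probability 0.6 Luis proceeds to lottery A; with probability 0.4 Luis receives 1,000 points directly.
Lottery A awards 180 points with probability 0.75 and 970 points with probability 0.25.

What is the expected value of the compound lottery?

EV(A) = 0.75 × 180 + 0.25 × 970 = 135 + 242.5 = 377.5
Branch B: 1000 (certain)
Overall = 0.6 × 377.5 + 0.4 × 1000 = 226.5 + 400 = 626.5

626.5 points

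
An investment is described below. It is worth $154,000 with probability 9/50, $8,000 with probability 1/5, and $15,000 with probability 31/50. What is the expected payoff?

EV = 9/50 × 154000 + 1/5 × 8000 + 31/50 × 15000 = 27720 + 1600 + 9300 = 38620

$38,620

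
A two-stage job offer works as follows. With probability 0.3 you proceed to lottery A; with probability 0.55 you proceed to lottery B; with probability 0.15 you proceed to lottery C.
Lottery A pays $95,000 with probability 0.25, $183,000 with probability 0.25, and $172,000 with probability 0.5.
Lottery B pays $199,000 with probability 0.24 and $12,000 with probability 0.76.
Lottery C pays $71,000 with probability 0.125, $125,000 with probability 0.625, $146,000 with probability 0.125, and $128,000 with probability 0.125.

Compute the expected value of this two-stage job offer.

$96,121.50

EV(A) = 0.25 × 95000 + 0.25 × 183000 + 0.5 × 172000 = 23750 + 45750 + 86000 = 155500
EV(B) = 0.24 × 199000 + 0.76 × 12000 = 47760 + 9120 = 56880
EV(C) = 0.125 × 71000 + 0.625 × 125000 + 0.125 × 146000 + 0.125 × 128000 = 8875 + 78125 + 18250 + 16000 = 121250
Overall = 0.3 × 155500 + 0.55 × 56880 + 0.15 × 121250 = 46650 + 31284 + 18187.5 = 96121.5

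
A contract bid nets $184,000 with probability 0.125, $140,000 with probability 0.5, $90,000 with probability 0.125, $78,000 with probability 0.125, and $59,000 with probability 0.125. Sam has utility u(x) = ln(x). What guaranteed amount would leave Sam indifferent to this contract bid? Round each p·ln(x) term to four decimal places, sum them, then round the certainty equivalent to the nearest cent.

E[u] = 0.125·ln(184000) + 0.5·ln(140000) + 0.125·ln(90000) + 0.125·ln(78000) + 0.125·ln(59000) = 1.5153 + 5.9247 + 1.4259 + 1.4081 + 1.3732 = 11.6472
CE = e^11.6472 ≈ 114370.68

$114,370.68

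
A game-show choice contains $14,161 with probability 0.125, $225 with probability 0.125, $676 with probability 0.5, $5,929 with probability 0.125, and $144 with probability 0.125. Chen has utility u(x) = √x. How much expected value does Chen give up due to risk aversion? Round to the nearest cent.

E[u] = 0.125·√14161 + 0.125·√225 + 0.5·√676 + 0.125·√5929 + 0.125·√144 = 0.125·119 + 0.125·15 + 0.5·26 + 0.125·77 + 0.125·12 = 40.875
CE = (40.875)² = 1670.765625
Risk premium = EV − CE = 2895.375 − 1670.765625 = 1224.609375

$1,224.61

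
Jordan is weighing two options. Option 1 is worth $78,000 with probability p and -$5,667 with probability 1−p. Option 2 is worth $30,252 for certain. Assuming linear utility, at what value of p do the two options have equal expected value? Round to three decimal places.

p = 0.429

p·78000 + (1−p)·(-5667) = 30252
83667p − 5667 = 30252
p = (30252 + 5667) / 83667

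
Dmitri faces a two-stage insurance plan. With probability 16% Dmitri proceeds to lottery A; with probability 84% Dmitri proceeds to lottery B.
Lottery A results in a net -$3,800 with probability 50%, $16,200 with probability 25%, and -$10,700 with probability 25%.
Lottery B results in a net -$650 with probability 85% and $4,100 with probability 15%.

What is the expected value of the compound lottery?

EV(A) = 0.5 × (-3800) + 0.25 × 16200 + 0.25 × (-10700) = -1900 + 4050 − 2675 = -525
EV(B) = 0.85 × (-650) + 0.15 × 4100 = -552.5 + 615 = 62.5
Overall = 0.16 × (-525) + 0.84 × 62.5 = -84 + 52.5 = -31.5

-$31.50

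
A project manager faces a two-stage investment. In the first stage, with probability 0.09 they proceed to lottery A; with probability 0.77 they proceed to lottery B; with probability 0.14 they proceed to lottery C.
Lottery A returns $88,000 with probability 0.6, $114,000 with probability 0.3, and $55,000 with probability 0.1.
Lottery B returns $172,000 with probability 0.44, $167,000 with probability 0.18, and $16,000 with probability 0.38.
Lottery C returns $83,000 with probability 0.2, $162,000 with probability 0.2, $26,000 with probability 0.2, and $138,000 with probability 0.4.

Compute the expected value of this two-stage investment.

EV(A) = 0.6 × 88000 + 0.3 × 114000 + 0.1 × 55000 = 52800 + 34200 + 5500 = 92500
EV(B) = 0.44 × 172000 + 0.18 × 167000 + 0.38 × 16000 = 75680 + 30060 + 6080 = 111820
EV(C) = 0.2 × 83000 + 0.2 × 162000 + 0.2 × 26000 + 0.4 × 138000 = 16600 + 32400 + 5200 + 55200 = 109400
Overall = 0.09 × 92500 + 0.77 × 111820 + 0.14 × 109400 = 8325 + 86101.4 + 15316 = 109742.4

$109,742.40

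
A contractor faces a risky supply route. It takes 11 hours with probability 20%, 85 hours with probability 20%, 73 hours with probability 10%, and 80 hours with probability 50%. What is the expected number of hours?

66.5 hours

EV = 0.2 × 11 + 0.2 × 85 + 0.1 × 73 + 0.5 × 80 = 2.2 + 17 + 7.3 + 40 = 66.5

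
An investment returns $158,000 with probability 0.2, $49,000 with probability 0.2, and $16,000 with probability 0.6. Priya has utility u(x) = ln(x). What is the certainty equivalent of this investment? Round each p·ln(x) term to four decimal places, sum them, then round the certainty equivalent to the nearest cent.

E[u] = 0.2·ln(158000) + 0.2·ln(49000) + 0.6·ln(16000) = 2.3941 + 2.1599 + 5.8082 = 10.3622
CE = e^10.3622 ≈ 31640.71

$31,640.71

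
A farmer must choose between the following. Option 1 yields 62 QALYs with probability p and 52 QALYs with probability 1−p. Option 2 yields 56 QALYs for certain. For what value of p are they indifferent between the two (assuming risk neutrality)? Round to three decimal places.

p = 0.400

p·62 + (1−p)·52 = 56
10p + 52 = 56
p = (56 − 52) / 10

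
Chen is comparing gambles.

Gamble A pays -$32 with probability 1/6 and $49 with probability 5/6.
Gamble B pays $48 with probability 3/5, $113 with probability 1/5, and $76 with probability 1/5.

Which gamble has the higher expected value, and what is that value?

Gamble B ($66.60)

Gamble A = 1/6 × (-32) + 5/6 × 49 = -5.3333 + 40.8333 = 35.5
Gamble B = 3/5 × 48 + 1/5 × 113 + 1/5 × 76 = 28.8 + 22.6 + 15.2 = 66.6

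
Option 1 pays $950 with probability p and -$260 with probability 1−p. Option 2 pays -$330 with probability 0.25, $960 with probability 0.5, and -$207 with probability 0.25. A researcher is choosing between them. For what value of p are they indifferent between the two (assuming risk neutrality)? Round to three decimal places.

p = 0.501

EV(Option 2) = 0.25 × (-330) + 0.5 × 960 + 0.25 × (-207) = -82.5 + 480 − 51.75 = 345.75
p·950 + (1−p)·(-260) = 345.75
1210p − 260 = 345.75
p = (345.75 + 260) / 1210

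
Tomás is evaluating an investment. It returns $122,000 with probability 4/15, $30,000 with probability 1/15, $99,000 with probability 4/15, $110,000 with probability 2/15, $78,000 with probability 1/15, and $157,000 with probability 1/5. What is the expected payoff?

$112,200

EV = 4/15 × 122000 + 1/15 × 30000 + 4/15 × 99000 + 2/15 × 110000 + 1/15 × 78000 + 1/5 × 157000 = 32533.3333 + 2000 + 26400 + 14666.6667 + 5200 + 31400 = 112200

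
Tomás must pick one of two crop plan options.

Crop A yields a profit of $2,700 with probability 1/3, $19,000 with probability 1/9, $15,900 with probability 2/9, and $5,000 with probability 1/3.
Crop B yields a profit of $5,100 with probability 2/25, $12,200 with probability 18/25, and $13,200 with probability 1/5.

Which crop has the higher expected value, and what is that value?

Crop A = 1/3 × 2700 + 1/9 × 19000 + 2/9 × 15900 + 1/3 × 5000 = 900 + 2111.1111 + 3533.3333 + 1666.6667 = 8211.1111
Crop B = 2/25 × 5100 + 18/25 × 12200 + 1/5 × 13200 = 408 + 8784 + 2640 = 11832

Crop B ($11,832)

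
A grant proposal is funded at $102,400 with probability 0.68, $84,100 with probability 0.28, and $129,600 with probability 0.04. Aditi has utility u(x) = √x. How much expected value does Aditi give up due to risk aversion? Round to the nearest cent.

E[u] = 0.68·√102400 + 0.28·√84100 + 0.04·√129600 = 0.68·320 + 0.28·290 + 0.04·360 = 313.2
CE = (313.2)² = 98094.24
Risk premium = EV − CE = 98364 − 98094.24 = 269.76

$269.76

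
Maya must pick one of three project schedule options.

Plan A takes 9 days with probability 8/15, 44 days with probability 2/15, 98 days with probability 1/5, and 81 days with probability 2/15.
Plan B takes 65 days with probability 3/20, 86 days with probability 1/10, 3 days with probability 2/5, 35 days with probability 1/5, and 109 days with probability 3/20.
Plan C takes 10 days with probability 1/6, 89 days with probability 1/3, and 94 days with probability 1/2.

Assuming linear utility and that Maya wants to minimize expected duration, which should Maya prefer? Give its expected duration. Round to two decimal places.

Plan A (41.07 days)

Plan A = 8/15 × 9 + 2/15 × 44 + 1/5 × 98 + 2/15 × 81 = 4.8 + 5.8667 + 19.6 + 10.8 = 41.0667
Plan B = 3/20 × 65 + 1/10 × 86 + 2/5 × 3 + 1/5 × 35 + 3/20 × 109 = 9.75 + 8.6 + 1.2 + 7 + 16.35 = 42.9
Plan C = 1/6 × 10 + 1/3 × 89 + 1/2 × 94 = 1.6667 + 29.6667 + 47 = 78.3333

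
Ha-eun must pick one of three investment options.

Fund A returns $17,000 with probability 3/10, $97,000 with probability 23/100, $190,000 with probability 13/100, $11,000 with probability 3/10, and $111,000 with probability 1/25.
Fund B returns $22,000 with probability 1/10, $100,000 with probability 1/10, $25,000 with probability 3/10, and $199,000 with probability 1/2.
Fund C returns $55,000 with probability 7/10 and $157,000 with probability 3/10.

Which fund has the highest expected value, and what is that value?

Fund B ($119,200)

Fund A = 3/10 × 17000 + 23/100 × 97000 + 13/100 × 190000 + 3/10 × 11000 + 1/25 × 111000 = 5100 + 22310 + 24700 + 3300 + 4440 = 59850
Fund B = 1/10 × 22000 + 1/10 × 100000 + 3/10 × 25000 + 1/2 × 199000 = 2200 + 10000 + 7500 + 99500 = 119200
Fund C = 7/10 × 55000 + 3/10 × 157000 = 38500 + 47100 = 85600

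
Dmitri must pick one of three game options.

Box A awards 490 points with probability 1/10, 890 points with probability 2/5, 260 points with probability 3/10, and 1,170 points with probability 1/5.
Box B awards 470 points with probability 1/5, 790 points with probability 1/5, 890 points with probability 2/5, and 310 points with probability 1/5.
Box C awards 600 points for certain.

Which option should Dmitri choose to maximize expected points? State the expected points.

Box A (717 points)

Box A = 1/10 × 490 + 2/5 × 890 + 3/10 × 260 + 1/5 × 1170 = 49 + 356 + 78 + 234 = 717
Box B = 1/5 × 470 + 1/5 × 790 + 2/5 × 890 + 1/5 × 310 = 94 + 158 + 356 + 62 = 670
Box C: 600 (certain)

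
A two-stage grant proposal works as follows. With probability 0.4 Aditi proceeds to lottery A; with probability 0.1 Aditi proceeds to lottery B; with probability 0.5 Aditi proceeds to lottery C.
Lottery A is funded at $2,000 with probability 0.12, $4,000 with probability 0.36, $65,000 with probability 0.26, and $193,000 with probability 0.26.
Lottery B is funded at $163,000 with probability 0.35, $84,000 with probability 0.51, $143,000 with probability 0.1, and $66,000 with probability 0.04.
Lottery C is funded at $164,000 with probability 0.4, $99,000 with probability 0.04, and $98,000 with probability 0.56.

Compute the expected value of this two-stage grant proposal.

EV(A) = 0.12 × 2000 + 0.36 × 4000 + 0.26 × 65000 + 0.26 × 193000 = 240 + 1440 + 16900 + 50180 = 68760
EV(B) = 0.35 × 163000 + 0.51 × 84000 + 0.1 × 143000 + 0.04 × 66000 = 57050 + 42840 + 14300 + 2640 = 116830
EV(C) = 0.4 × 164000 + 0.04 × 99000 + 0.56 × 98000 = 65600 + 3960 + 54880 = 124440
Overall = 0.4 × 68760 + 0.1 × 116830 + 0.5 × 124440 = 27504 + 11683 + 62220 = 101407

$101,407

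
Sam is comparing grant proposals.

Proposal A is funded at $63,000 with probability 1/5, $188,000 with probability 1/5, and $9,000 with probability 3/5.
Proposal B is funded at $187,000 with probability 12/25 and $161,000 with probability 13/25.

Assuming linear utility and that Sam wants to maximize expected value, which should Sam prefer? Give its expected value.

Proposal B ($173,480)

Proposal A = 1/5 × 63000 + 1/5 × 188000 + 3/5 × 9000 = 12600 + 37600 + 5400 = 55600
Proposal B = 12/25 × 187000 + 13/25 × 161000 = 89760 + 83720 = 173480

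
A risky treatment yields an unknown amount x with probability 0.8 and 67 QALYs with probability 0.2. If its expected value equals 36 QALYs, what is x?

x = 28.25 QALYs

0.8·x + 0.2·67 = 36
0.8·x = 36 − 13.4 = 22.6
x = 22.6 / 0.8 = 28.25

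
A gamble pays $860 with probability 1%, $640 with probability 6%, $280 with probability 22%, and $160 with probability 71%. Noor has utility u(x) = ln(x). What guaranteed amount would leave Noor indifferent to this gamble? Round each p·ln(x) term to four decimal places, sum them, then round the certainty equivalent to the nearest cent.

E[u] = 0.01·ln(860) + 0.06·ln(640) + 0.22·ln(280) + 0.71·ln(160) = 0.0676 + 0.3877 + 1.2397 + 3.6034 = 5.2984
CE = e^5.2984 ≈ 200.02

$200.02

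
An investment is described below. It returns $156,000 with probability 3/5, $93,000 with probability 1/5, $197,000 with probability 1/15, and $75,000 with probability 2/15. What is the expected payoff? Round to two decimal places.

$135,333.33

EV = 3/5 × 156000 + 1/5 × 93000 + 1/15 × 197000 + 2/15 × 75000 = 93600 + 18600 + 13133.3333 + 10000 = 135333.3333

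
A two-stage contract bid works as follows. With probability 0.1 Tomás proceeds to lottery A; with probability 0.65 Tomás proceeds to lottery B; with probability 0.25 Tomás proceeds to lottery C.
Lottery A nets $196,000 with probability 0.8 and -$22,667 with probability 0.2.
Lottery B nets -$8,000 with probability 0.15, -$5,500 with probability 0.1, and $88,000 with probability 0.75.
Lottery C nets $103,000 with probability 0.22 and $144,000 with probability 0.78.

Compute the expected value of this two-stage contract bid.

EV(A) = 0.8 × 196000 + 0.2 × (-22667) = 156800 − 4533.4 = 152266.6
EV(B) = 0.15 × (-8000) + 0.1 × (-5500) + 0.75 × 88000 = -1200 − 550 + 66000 = 64250
EV(C) = 0.22 × 103000 + 0.78 × 144000 = 22660 + 112320 = 134980
Overall = 0.1 × 152266.6 + 0.65 × 64250 + 0.25 × 134980 = 15226.66 + 41762.5 + 33745 = 90734.16

$90,734.16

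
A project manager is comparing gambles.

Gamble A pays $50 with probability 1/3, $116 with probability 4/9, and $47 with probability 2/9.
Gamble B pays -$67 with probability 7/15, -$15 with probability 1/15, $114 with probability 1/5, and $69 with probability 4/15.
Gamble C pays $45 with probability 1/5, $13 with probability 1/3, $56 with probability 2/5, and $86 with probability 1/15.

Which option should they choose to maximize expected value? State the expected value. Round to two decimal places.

Gamble A ($78.67)

Gamble A = 1/3 × 50 + 4/9 × 116 + 2/9 × 47 = 16.6667 + 51.5556 + 10.4444 = 78.6667
Gamble B = 7/15 × (-67) + 1/15 × (-15) + 1/5 × 114 + 4/15 × 69 = -31.2667 − 1 + 22.8 + 18.4 = 8.9333
Gamble C = 1/5 × 45 + 1/3 × 13 + 2/5 × 56 + 1/15 × 86 = 9 + 4.3333 + 22.4 + 5.7333 = 41.4667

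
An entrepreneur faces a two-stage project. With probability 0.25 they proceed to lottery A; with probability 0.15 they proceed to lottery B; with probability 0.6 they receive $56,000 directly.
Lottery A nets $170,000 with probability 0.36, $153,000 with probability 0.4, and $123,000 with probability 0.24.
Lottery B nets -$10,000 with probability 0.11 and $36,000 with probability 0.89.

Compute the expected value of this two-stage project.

EV(A) = 0.36 × 170000 + 0.4 × 153000 + 0.24 × 123000 = 61200 + 61200 + 29520 = 151920
EV(B) = 0.11 × (-10000) + 0.89 × 36000 = -1100 + 32040 = 30940
Branch C: 56000 (certain)
Overall = 0.25 × 151920 + 0.15 × 30940 + 0.6 × 56000 = 37980 + 4641 + 33600 = 76221

$76,221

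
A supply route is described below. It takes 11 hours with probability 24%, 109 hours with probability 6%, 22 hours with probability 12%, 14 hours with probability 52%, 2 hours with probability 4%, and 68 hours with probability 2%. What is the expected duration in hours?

20.54 hours

EV = 0.24 × 11 + 0.06 × 109 + 0.12 × 22 + 0.52 × 14 + 0.04 × 2 + 0.02 × 68 = 2.64 + 6.54 + 2.64 + 7.28 + 0.08 + 1.36 = 20.54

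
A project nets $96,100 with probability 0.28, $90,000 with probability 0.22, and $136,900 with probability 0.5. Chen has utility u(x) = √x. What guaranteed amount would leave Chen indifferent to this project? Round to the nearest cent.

$114,108.84

E[u] = 0.28·√96100 + 0.22·√90000 + 0.5·√136900 = 0.28·310 + 0.22·300 + 0.5·370 = 337.8
CE = (337.8)² = 114108.84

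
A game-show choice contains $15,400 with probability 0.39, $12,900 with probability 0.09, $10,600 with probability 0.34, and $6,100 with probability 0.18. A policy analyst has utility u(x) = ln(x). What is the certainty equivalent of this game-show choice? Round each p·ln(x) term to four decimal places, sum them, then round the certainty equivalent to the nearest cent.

$11,298.21

E[u] = 0.39·ln(15400) + 0.09·ln(12900) + 0.34·ln(10600) + 0.18·ln(6100) = 3.7604 + 0.8518 + 3.1513 + 1.5689 = 9.3324
CE = e^9.3324 ≈ 11298.21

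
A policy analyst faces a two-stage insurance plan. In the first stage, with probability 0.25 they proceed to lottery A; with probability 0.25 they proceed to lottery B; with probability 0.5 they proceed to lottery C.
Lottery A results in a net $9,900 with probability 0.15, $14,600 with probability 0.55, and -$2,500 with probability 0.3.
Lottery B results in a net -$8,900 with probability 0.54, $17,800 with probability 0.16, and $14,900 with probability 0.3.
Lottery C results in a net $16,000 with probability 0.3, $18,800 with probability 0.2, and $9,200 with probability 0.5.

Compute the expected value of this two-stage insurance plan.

$9,399.25

EV(A) = 0.15 × 9900 + 0.55 × 14600 + 0.3 × (-2500) = 1485 + 8030 − 750 = 8765
EV(B) = 0.54 × (-8900) + 0.16 × 17800 + 0.3 × 14900 = -4806 + 2848 + 4470 = 2512
EV(C) = 0.3 × 16000 + 0.2 × 18800 + 0.5 × 9200 = 4800 + 3760 + 4600 = 13160
Overall = 0.25 × 8765 + 0.25 × 2512 + 0.5 × 13160 = 2191.25 + 628 + 6580 = 9399.25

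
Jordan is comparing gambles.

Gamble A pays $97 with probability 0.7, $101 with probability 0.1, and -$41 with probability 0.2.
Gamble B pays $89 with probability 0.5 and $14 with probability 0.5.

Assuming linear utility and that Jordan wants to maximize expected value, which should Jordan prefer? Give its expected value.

Gamble A = 0.7 × 97 + 0.1 × 101 + 0.2 × (-41) = 67.9 + 10.1 − 8.2 = 69.8
Gamble B = 0.5 × 89 + 0.5 × 14 = 44.5 + 7 = 51.5

Gamble A ($69.80)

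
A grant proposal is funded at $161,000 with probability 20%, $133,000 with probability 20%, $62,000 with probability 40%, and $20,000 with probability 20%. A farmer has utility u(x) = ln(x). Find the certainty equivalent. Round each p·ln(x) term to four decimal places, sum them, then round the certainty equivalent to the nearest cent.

E[u] = 0.2·ln(161000) + 0.2·ln(133000) + 0.4·ln(62000) + 0.2·ln(20000) = 2.3978 + 2.3596 + 4.4140 + 1.9807 = 11.1521
CE = e^11.1521 ≈ 69710.07

$69,710.07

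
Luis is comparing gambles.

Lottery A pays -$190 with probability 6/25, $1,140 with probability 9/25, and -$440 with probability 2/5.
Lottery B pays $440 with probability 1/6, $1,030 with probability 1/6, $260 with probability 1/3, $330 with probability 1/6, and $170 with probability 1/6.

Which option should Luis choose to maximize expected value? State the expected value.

Lottery B ($415)

Lottery A = 6/25 × (-190) + 9/25 × 1140 + 2/5 × (-440) = -45.6 + 410.4 − 176 = 188.8
Lottery B = 1/6 × 440 + 1/6 × 1030 + 1/3 × 260 + 1/6 × 330 + 1/6 × 170 = 73.3333 + 171.6667 + 86.6667 + 55 + 28.3333 = 415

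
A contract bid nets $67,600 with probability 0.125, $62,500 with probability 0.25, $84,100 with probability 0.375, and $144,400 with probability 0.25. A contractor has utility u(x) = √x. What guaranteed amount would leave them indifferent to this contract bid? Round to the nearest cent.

E[u] = 0.125·√67600 + 0.25·√62500 + 0.375·√84100 + 0.25·√144400 = 0.125·260 + 0.25·250 + 0.375·290 + 0.25·380 = 298.75
CE = (298.75)² = 89251.5625

$89,251.56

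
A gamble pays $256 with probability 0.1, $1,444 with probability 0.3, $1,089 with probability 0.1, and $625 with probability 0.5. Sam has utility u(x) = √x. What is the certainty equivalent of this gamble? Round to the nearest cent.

$829.44

E[u] = 0.1·√256 + 0.3·√1444 + 0.1·√1089 + 0.5·√625 = 0.1·16 + 0.3·38 + 0.1·33 + 0.5·25 = 28.8
CE = (28.8)² = 829.44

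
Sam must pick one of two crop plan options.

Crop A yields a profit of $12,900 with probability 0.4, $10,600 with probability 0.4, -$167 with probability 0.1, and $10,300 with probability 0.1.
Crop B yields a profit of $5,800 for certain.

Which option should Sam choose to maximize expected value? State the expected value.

Crop A = 0.4 × 12900 + 0.4 × 10600 + 0.1 × (-167) + 0.1 × 10300 = 5160 + 4240 − 16.7 + 1030 = 10413.3
Crop B: 5800 (certain)

Crop A ($10,413.30)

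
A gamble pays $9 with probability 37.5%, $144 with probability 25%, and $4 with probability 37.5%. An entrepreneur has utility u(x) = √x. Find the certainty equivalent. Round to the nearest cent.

E[u] = 0.375·√9 + 0.25·√144 + 0.375·√4 = 0.375·3 + 0.25·12 + 0.375·2 = 4.875
CE = (4.875)² = 23.765625

$23.77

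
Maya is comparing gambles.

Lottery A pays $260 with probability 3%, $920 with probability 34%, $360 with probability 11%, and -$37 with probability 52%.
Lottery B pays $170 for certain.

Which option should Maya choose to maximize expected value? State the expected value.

Lottery A = 0.03 × 260 + 0.34 × 920 + 0.11 × 360 + 0.52 × (-37) = 7.8 + 312.8 + 39.6 − 19.24 = 340.96
Lottery B: 170 (certain)

Lottery A ($340.96)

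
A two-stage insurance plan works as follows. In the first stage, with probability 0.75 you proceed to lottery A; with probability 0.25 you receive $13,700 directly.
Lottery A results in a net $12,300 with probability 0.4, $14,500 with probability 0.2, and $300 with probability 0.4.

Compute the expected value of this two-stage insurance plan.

$9,380

EV(A) = 0.4 × 12300 + 0.2 × 14500 + 0.4 × 300 = 4920 + 2900 + 120 = 7940
Branch B: 13700 (certain)
Overall = 0.75 × 7940 + 0.25 × 13700 = 5955 + 3425 = 9380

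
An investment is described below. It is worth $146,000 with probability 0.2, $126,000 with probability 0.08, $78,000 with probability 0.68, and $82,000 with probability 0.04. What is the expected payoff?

EV = 0.2 × 146000 + 0.08 × 126000 + 0.68 × 78000 + 0.04 × 82000 = 29200 + 10080 + 53040 + 3280 = 95600

$95,600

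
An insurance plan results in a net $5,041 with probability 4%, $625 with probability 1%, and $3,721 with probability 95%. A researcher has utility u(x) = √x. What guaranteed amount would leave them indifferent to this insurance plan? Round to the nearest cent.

E[u] = 0.04·√5041 + 0.01·√625 + 0.95·√3721 = 0.04·71 + 0.01·25 + 0.95·61 = 61.04
CE = (61.04)² = 3725.8816

$3,725.88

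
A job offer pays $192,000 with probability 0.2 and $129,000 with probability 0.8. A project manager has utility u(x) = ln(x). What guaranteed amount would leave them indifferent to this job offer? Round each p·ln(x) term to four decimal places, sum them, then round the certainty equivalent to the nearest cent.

E[u] = 0.2·ln(192000) + 0.8·ln(129000) = 2.4331 + 9.4141 = 11.8472
CE = e^11.8472 ≈ 139692.66

$139,692.66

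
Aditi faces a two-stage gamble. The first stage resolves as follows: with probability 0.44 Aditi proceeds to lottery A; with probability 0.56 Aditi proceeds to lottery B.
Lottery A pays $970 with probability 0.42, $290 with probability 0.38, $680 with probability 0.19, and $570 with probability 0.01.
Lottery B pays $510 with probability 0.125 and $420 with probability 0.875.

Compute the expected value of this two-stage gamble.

EV(A) = 0.42 × 970 + 0.38 × 290 + 0.19 × 680 + 0.01 × 570 = 407.4 + 110.2 + 129.2 + 5.7 = 652.5
EV(B) = 0.125 × 510 + 0.875 × 420 = 63.75 + 367.5 = 431.25
Overall = 0.44 × 652.5 + 0.56 × 431.25 = 287.1 + 241.5 = 528.6

$528.60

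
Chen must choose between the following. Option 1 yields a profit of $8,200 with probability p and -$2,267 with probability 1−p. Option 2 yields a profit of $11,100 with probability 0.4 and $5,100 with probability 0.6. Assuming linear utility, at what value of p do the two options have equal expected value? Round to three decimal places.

p = 0.933

EV(Option 2) = 0.4 × 11100 + 0.6 × 5100 = 4440 + 3060 = 7500
p·8200 + (1−p)·(-2267) = 7500
10467p − 2267 = 7500
p = (7500 + 2267) / 10467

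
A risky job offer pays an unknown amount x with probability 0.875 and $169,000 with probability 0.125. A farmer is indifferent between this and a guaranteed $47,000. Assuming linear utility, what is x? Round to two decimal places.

x = $29,571.43

0.875·x + 0.125·169000 = 47000
0.875·x = 47000 − 21125 = 25875
x = 25875 / 0.875 = 29571.4286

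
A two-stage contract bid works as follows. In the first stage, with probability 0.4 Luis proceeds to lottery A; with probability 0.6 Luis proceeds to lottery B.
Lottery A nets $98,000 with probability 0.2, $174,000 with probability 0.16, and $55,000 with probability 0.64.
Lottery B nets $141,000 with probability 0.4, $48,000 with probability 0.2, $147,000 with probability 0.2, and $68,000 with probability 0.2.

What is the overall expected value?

EV(A) = 0.2 × 98000 + 0.16 × 174000 + 0.64 × 55000 = 19600 + 27840 + 35200 = 82640
EV(B) = 0.4 × 141000 + 0.2 × 48000 + 0.2 × 147000 + 0.2 × 68000 = 56400 + 9600 + 29400 + 13600 = 109000
Overall = 0.4 × 82640 + 0.6 × 109000 = 33056 + 65400 = 98456

$98,456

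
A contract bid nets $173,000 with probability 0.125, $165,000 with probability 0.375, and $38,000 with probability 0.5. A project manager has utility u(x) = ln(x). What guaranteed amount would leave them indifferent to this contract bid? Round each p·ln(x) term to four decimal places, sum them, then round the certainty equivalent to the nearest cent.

$79,650.21

E[u] = 0.125·ln(173000) + 0.375·ln(165000) + 0.5·ln(38000) = 1.5076 + 4.5051 + 5.2727 = 11.2854
CE = e^11.2854 ≈ 79650.21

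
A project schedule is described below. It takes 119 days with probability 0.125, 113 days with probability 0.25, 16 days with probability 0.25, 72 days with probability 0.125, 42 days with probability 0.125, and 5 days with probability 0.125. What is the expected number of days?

EV = 0.125 × 119 + 0.25 × 113 + 0.25 × 16 + 0.125 × 72 + 0.125 × 42 + 0.125 × 5 = 14.875 + 28.25 + 4 + 9 + 5.25 + 0.625 = 62

62 days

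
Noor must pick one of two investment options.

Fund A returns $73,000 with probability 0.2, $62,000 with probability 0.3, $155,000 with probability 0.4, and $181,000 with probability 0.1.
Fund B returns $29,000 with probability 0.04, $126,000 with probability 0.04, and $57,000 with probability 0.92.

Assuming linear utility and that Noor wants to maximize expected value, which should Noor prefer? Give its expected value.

Fund A = 0.2 × 73000 + 0.3 × 62000 + 0.4 × 155000 + 0.1 × 181000 = 14600 + 18600 + 62000 + 18100 = 113300
Fund B = 0.04 × 29000 + 0.04 × 126000 + 0.92 × 57000 = 1160 + 5040 + 52440 = 58640

Fund A ($113,300)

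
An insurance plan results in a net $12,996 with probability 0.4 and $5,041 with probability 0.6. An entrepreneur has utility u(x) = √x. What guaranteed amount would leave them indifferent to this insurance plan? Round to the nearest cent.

$7,779.24

E[u] = 0.4·√12996 + 0.6·√5041 = 0.4·114 + 0.6·71 = 88.2
CE = (88.2)² = 7779.24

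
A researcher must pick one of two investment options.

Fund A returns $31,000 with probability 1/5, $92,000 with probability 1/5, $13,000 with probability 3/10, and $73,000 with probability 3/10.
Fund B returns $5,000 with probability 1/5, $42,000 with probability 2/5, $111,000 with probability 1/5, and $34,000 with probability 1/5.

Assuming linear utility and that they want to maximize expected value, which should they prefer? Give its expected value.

Fund A = 1/5 × 31000 + 1/5 × 92000 + 3/10 × 13000 + 3/10 × 73000 = 6200 + 18400 + 3900 + 21900 = 50400
Fund B = 1/5 × 5000 + 2/5 × 42000 + 1/5 × 111000 + 1/5 × 34000 = 1000 + 16800 + 22200 + 6800 = 46800

Fund A ($50,400)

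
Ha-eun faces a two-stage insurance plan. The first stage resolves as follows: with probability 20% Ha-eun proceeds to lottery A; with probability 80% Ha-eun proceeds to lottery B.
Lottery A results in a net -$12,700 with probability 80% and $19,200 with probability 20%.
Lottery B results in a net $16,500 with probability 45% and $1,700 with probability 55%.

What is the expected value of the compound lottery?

EV(A) = 0.8 × (-12700) + 0.2 × 19200 = -10160 + 3840 = -6320
EV(B) = 0.45 × 16500 + 0.55 × 1700 = 7425 + 935 = 8360
Overall = 0.2 × (-6320) + 0.8 × 8360 = -1264 + 6688 = 5424

$5,424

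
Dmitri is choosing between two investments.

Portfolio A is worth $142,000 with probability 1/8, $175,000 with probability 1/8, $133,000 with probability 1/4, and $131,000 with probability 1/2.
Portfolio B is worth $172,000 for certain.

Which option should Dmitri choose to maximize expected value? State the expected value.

Portfolio B ($172,000)

Portfolio A = 1/8 × 142000 + 1/8 × 175000 + 1/4 × 133000 + 1/2 × 131000 = 17750 + 21875 + 33250 + 65500 = 138375
Portfolio B: 172000 (certain)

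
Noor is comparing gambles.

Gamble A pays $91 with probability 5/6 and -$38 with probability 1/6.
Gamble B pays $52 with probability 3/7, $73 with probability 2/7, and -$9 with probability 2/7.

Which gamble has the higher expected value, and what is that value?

Gamble A ($69.50)

Gamble A = 5/6 × 91 + 1/6 × (-38) = 75.8333 − 6.3333 = 69.5
Gamble B = 3/7 × 52 + 2/7 × 73 + 2/7 × (-9) = 22.2857 + 20.8571 − 2.5714 = 40.5714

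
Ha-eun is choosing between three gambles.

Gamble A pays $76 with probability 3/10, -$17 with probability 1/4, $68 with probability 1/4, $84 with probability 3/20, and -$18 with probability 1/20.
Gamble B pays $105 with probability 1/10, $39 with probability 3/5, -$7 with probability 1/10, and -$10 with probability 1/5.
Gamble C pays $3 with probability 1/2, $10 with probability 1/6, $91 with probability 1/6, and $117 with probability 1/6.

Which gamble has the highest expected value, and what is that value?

Gamble A = 3/10 × 76 + 1/4 × (-17) + 1/4 × 68 + 3/20 × 84 + 1/20 × (-18) = 22.8 − 4.25 + 17 + 12.6 − 0.9 = 47.25
Gamble B = 1/10 × 105 + 3/5 × 39 + 1/10 × (-7) + 1/5 × (-10) = 10.5 + 23.4 − 0.7 − 2 = 31.2
Gamble C = 1/2 × 3 + 1/6 × 10 + 1/6 × 91 + 1/6 × 117 = 1.5 + 1.6667 + 15.1667 + 19.5 = 37.8333

Gamble A ($47.25)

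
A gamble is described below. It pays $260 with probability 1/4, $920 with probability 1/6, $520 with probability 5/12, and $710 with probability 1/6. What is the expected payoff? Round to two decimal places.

$553.33

EV = 1/4 × 260 + 1/6 × 920 + 5/12 × 520 + 1/6 × 710 = 65 + 153.3333 + 216.6667 + 118.3333 = 553.3333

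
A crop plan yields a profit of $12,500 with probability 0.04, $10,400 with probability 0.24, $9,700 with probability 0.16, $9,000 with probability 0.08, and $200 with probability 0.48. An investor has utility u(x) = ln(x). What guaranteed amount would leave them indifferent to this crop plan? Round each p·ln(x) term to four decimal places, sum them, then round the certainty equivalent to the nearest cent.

$1,537.02

E[u] = 0.04·ln(12500) + 0.24·ln(10400) + 0.16·ln(9700) + 0.08·ln(9000) + 0.48·ln(200) = 0.3773 + 2.2199 + 1.4688 + 0.7284 + 2.5432 = 7.3376
CE = e^7.3376 ≈ 1537.02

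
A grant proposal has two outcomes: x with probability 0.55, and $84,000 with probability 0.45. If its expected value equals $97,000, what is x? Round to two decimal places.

x = $107,636.36

0.55·x + 0.45·84000 = 97000
0.55·x = 97000 − 37800 = 59200
x = 59200 / 0.55 = 107636.3636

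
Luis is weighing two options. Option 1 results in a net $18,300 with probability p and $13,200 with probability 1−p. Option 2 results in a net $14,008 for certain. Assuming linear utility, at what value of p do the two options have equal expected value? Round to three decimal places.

p·18300 + (1−p)·13200 = 14008
5100p + 13200 = 14008
p = (14008 − 13200) / 5100

p = 0.158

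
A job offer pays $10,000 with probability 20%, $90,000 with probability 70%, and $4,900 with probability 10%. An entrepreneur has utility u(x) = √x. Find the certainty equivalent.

$56,169

E[u] = 0.2·√10000 + 0.7·√90000 + 0.1·√4900 = 0.2·100 + 0.7·300 + 0.1·70 = 237
CE = (237)² = 56169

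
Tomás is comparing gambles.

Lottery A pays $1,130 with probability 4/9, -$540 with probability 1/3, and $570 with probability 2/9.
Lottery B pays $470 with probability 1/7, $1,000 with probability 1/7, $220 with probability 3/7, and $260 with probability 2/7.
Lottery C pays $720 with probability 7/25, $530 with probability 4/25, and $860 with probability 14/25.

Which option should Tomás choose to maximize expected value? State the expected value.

Lottery A = 4/9 × 1130 + 1/3 × (-540) + 2/9 × 570 = 502.2222 − 180 + 126.6667 = 448.8889
Lottery B = 1/7 × 470 + 1/7 × 1000 + 3/7 × 220 + 2/7 × 260 = 67.1429 + 142.8571 + 94.2857 + 74.2857 = 378.5714
Lottery C = 7/25 × 720 + 4/25 × 530 + 14/25 × 860 = 201.6 + 84.8 + 481.6 = 768

Lottery C ($768)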